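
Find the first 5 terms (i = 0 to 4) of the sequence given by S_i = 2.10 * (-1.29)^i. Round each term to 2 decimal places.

This is a geometric sequence.
i=0: S_0 = 2.1 * (-1.29)^0 = 2.1
i=1: S_1 = 2.1 * (-1.29)^1 ≈ -2.71
i=2: S_2 = 2.1 * (-1.29)^2 ≈ 3.49
i=3: S_3 = 2.1 * (-1.29)^3 ≈ -4.51
i=4: S_4 = 2.1 * (-1.29)^4 ≈ 5.82
The first 5 terms are: [2.1, -2.71, 3.49, -4.51, 5.82]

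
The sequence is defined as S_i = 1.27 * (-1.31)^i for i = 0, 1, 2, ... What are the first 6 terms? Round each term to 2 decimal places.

This is a geometric sequence.
i=0: S_0 = 1.27 * (-1.31)^0 = 1.27
i=1: S_1 = 1.27 * (-1.31)^1 ≈ -1.66
i=2: S_2 = 1.27 * (-1.31)^2 ≈ 2.18
i=3: S_3 = 1.27 * (-1.31)^3 ≈ -2.86
i=4: S_4 = 1.27 * (-1.31)^4 ≈ 3.74
i=5: S_5 = 1.27 * (-1.31)^5 ≈ -4.9
The first 6 terms are: [1.27, -1.66, 2.18, -2.86, 3.74, -4.9]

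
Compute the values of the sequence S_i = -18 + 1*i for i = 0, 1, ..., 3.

This is an arithmetic sequence.
i=0: S_0 = -18 + 1*0 = -18
i=1: S_1 = -18 + 1*1 = -17
i=2: S_2 = -18 + 1*2 = -16
i=3: S_3 = -18 + 1*3 = -15
The first 4 terms are: [-18, -17, -16, -15]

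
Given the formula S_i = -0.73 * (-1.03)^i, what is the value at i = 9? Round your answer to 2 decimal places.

S_9 = -0.73 * (-1.03)^9 ≈ -0.73 * -1.3048 ≈ 0.95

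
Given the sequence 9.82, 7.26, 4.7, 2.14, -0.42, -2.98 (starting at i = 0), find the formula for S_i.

Check differences: 7.26 - 9.82 = -2.56
4.7 - 7.26 = -2.56
Common difference d = -2.56.
First term a = 9.82.
Formula: S_i = 9.82 - 2.56*i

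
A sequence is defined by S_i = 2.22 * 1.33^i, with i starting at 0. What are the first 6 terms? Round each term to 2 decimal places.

This is a geometric sequence.
i=0: S_0 = 2.22 * 1.33^0 = 2.22
i=1: S_1 = 2.22 * 1.33^1 ≈ 2.95
i=2: S_2 = 2.22 * 1.33^2 ≈ 3.93
i=3: S_3 = 2.22 * 1.33^3 ≈ 5.22
i=4: S_4 = 2.22 * 1.33^4 ≈ 6.95
i=5: S_5 = 2.22 * 1.33^5 ≈ 9.24
The first 6 terms are: [2.22, 2.95, 3.93, 5.22, 6.95, 9.24]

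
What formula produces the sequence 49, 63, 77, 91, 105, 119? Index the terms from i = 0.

Check differences: 63 - 49 = 14
77 - 63 = 14
Common difference d = 14.
First term a = 49.
Formula: S_i = 49 + 14*i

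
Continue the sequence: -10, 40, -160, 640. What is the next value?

Ratios: 40 / -10 = -4.0
This is a geometric sequence with common ratio r = -4.
Next term = 640 * -4 = -2560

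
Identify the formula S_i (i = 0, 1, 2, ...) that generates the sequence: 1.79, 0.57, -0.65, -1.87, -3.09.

Check differences: 0.57 - 1.79 = -1.22
-0.65 - 0.57 = -1.22
Common difference d = -1.22.
First term a = 1.79.
Formula: S_i = 1.79 - 1.22*i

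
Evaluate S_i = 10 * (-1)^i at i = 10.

S_10 = 10 * (-1)^10 = 10 * 1 = 10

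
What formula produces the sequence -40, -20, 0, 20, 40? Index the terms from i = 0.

Check differences: -20 - -40 = 20
0 - -20 = 20
Common difference d = 20.
First term a = -40.
Formula: S_i = -40 + 20*i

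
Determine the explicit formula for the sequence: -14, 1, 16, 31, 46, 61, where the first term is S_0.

Check differences: 1 - -14 = 15
16 - 1 = 15
Common difference d = 15.
First term a = -14.
Formula: S_i = -14 + 15*i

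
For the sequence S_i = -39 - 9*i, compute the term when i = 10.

S_10 = -39 + -9*10 = -39 + -90 = -129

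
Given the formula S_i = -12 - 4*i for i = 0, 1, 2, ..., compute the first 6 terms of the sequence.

This is an arithmetic sequence.
i=0: S_0 = -12 + -4*0 = -12
i=1: S_1 = -12 + -4*1 = -16
i=2: S_2 = -12 + -4*2 = -20
i=3: S_3 = -12 + -4*3 = -24
i=4: S_4 = -12 + -4*4 = -28
i=5: S_5 = -12 + -4*5 = -32
The first 6 terms are: [-12, -16, -20, -24, -28, -32]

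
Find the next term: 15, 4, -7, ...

Differences: 4 - 15 = -11
This is an arithmetic sequence with common difference d = -11.
Next term = -7 + -11 = -18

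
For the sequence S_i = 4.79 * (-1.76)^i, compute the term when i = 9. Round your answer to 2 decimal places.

S_9 = 4.79 * (-1.76)^9 ≈ 4.79 * -162.0369 ≈ -776.16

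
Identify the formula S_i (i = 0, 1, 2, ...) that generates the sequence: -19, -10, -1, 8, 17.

Check differences: -10 - -19 = 9
-1 - -10 = 9
Common difference d = 9.
First term a = -19.
Formula: S_i = -19 + 9*i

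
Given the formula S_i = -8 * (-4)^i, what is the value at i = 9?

S_9 = -8 * (-4)^9 = -8 * -262144 = 2097152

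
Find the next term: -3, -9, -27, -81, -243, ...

Ratios: -9 / -3 = 3.0
This is a geometric sequence with common ratio r = 3.
Next term = -243 * 3 = -729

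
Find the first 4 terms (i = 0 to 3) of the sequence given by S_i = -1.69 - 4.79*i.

This is an arithmetic sequence.
i=0: S_0 = -1.69 + -4.79*0 = -1.69
i=1: S_1 = -1.69 + -4.79*1 = -6.48
i=2: S_2 = -1.69 + -4.79*2 = -11.27
i=3: S_3 = -1.69 + -4.79*3 = -16.06
The first 4 terms are: [-1.69, -6.48, -11.27, -16.06]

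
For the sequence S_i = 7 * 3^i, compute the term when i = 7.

S_7 = 7 * 3^7 = 7 * 2187 = 15309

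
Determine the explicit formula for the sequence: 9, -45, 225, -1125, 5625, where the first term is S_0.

Check ratios: -45 / 9 = -5.0
Common ratio r = -5.
First term a = 9.
Formula: S_i = 9 * (-5)^i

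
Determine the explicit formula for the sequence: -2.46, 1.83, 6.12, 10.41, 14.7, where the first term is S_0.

Check differences: 1.83 - -2.46 = 4.29
6.12 - 1.83 = 4.29
Common difference d = 4.29.
First term a = -2.46.
Formula: S_i = -2.46 + 4.29*i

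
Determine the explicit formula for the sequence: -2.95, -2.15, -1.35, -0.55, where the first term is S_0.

Check differences: -2.15 - -2.95 = 0.8
-1.35 - -2.15 = 0.8
Common difference d = 0.8.
First term a = -2.95.
Formula: S_i = -2.95 + 0.80*i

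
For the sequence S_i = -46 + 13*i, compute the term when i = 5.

S_5 = -46 + 13*5 = -46 + 65 = 19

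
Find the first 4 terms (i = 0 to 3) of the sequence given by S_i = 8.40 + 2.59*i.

This is an arithmetic sequence.
i=0: S_0 = 8.4 + 2.59*0 = 8.4
i=1: S_1 = 8.4 + 2.59*1 = 10.99
i=2: S_2 = 8.4 + 2.59*2 = 13.58
i=3: S_3 = 8.4 + 2.59*3 = 16.17
The first 4 terms are: [8.4, 10.99, 13.58, 16.17]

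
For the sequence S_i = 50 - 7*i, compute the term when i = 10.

S_10 = 50 + -7*10 = 50 + -70 = -20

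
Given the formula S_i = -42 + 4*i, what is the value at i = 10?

S_10 = -42 + 4*10 = -42 + 40 = -2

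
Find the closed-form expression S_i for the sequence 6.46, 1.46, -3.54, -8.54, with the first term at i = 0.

Check differences: 1.46 - 6.46 = -5.0
-3.54 - 1.46 = -5.0
Common difference d = -5.0.
First term a = 6.46.
Formula: S_i = 6.46 - 5.00*i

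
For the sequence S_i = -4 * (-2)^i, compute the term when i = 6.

S_6 = -4 * (-2)^6 = -4 * 64 = -256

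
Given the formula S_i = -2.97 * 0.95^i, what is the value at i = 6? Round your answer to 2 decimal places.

S_6 = -2.97 * 0.95^6 ≈ -2.97 * 0.7351 ≈ -2.18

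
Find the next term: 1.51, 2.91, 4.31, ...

Differences: 2.91 - 1.51 = 1.4
This is an arithmetic sequence with common difference d = 1.4.
Next term = 4.31 + 1.4 = 5.71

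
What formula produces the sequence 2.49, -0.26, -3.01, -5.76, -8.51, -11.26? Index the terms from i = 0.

Check differences: -0.26 - 2.49 = -2.75
-3.01 - -0.26 = -2.75
Common difference d = -2.75.
First term a = 2.49.
Formula: S_i = 2.49 - 2.75*i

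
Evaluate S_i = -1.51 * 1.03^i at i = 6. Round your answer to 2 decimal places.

S_6 = -1.51 * 1.03^6 ≈ -1.51 * 1.1941 ≈ -1.8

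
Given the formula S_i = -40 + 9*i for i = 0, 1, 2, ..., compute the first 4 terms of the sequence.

This is an arithmetic sequence.
i=0: S_0 = -40 + 9*0 = -40
i=1: S_1 = -40 + 9*1 = -31
i=2: S_2 = -40 + 9*2 = -22
i=3: S_3 = -40 + 9*3 = -13
The first 4 terms are: [-40, -31, -22, -13]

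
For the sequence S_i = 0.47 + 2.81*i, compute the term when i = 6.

S_6 = 0.47 + 2.81*6 = 0.47 + 16.86 = 17.33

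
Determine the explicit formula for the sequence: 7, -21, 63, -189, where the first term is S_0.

Check ratios: -21 / 7 = -3.0
Common ratio r = -3.
First term a = 7.
Formula: S_i = 7 * (-3)^i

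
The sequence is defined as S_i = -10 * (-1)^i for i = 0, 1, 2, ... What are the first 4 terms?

This is a geometric sequence.
i=0: S_0 = -10 * (-1)^0 = -10
i=1: S_1 = -10 * (-1)^1 = 10
i=2: S_2 = -10 * (-1)^2 = -10
i=3: S_3 = -10 * (-1)^3 = 10
The first 4 terms are: [-10, 10, -10, 10]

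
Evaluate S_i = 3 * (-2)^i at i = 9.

S_9 = 3 * (-2)^9 = 3 * -512 = -1536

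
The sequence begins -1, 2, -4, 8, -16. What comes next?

Ratios: 2 / -1 = -2.0
This is a geometric sequence with common ratio r = -2.
Next term = -16 * -2 = 32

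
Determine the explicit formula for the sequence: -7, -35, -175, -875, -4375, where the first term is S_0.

Check ratios: -35 / -7 = 5.0
Common ratio r = 5.
First term a = -7.
Formula: S_i = -7 * 5^i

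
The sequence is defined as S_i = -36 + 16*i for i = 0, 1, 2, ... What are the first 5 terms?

This is an arithmetic sequence.
i=0: S_0 = -36 + 16*0 = -36
i=1: S_1 = -36 + 16*1 = -20
i=2: S_2 = -36 + 16*2 = -4
i=3: S_3 = -36 + 16*3 = 12
i=4: S_4 = -36 + 16*4 = 28
The first 5 terms are: [-36, -20, -4, 12, 28]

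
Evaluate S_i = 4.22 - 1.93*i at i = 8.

S_8 = 4.22 + -1.93*8 = 4.22 + -15.44 = -11.22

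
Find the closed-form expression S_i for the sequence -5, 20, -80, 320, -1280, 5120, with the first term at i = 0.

Check ratios: 20 / -5 = -4.0
Common ratio r = -4.
First term a = -5.
Formula: S_i = -5 * (-4)^i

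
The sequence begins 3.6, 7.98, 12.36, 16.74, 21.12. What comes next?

Differences: 7.98 - 3.6 = 4.38
This is an arithmetic sequence with common difference d = 4.38.
Next term = 21.12 + 4.38 = 25.5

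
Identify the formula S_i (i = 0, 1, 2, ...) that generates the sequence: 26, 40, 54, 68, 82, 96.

Check differences: 40 - 26 = 14
54 - 40 = 14
Common difference d = 14.
First term a = 26.
Formula: S_i = 26 + 14*i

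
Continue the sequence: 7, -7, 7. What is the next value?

Ratios: -7 / 7 = -1.0
This is a geometric sequence with common ratio r = -1.
Next term = 7 * -1 = -7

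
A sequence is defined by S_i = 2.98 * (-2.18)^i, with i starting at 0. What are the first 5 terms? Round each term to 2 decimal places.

This is a geometric sequence.
i=0: S_0 = 2.98 * (-2.18)^0 = 2.98
i=1: S_1 = 2.98 * (-2.18)^1 ≈ -6.5
i=2: S_2 = 2.98 * (-2.18)^2 ≈ 14.16
i=3: S_3 = 2.98 * (-2.18)^3 ≈ -30.87
i=4: S_4 = 2.98 * (-2.18)^4 ≈ 67.3
The first 5 terms are: [2.98, -6.5, 14.16, -30.87, 67.3]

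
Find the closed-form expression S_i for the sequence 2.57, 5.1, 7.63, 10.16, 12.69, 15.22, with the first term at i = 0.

Check differences: 5.1 - 2.57 = 2.53
7.63 - 5.1 = 2.53
Common difference d = 2.53.
First term a = 2.57.
Formula: S_i = 2.57 + 2.53*i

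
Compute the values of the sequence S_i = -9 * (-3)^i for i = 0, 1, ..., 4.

This is a geometric sequence.
i=0: S_0 = -9 * (-3)^0 = -9
i=1: S_1 = -9 * (-3)^1 = 27
i=2: S_2 = -9 * (-3)^2 = -81
i=3: S_3 = -9 * (-3)^3 = 243
i=4: S_4 = -9 * (-3)^4 = -729
The first 5 terms are: [-9, 27, -81, 243, -729]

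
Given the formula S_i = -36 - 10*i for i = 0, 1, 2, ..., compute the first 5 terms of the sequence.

This is an arithmetic sequence.
i=0: S_0 = -36 + -10*0 = -36
i=1: S_1 = -36 + -10*1 = -46
i=2: S_2 = -36 + -10*2 = -56
i=3: S_3 = -36 + -10*3 = -66
i=4: S_4 = -36 + -10*4 = -76
The first 5 terms are: [-36, -46, -56, -66, -76]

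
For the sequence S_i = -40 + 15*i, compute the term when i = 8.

S_8 = -40 + 15*8 = -40 + 120 = 80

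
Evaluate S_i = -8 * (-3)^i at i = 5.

S_5 = -8 * (-3)^5 = -8 * -243 = 1944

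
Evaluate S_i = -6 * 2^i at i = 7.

S_7 = -6 * 2^7 = -6 * 128 = -768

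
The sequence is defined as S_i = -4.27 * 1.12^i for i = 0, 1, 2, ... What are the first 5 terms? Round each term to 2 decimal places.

This is a geometric sequence.
i=0: S_0 = -4.27 * 1.12^0 = -4.27
i=1: S_1 = -4.27 * 1.12^1 ≈ -4.78
i=2: S_2 = -4.27 * 1.12^2 ≈ -5.36
i=3: S_3 = -4.27 * 1.12^3 ≈ -6.0
i=4: S_4 = -4.27 * 1.12^4 ≈ -6.72
The first 5 terms are: [-4.27, -4.78, -5.36, -6.0, -6.72]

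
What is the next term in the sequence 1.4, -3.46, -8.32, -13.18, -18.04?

Differences: -3.46 - 1.4 = -4.86
This is an arithmetic sequence with common difference d = -4.86.
Next term = -18.04 + -4.86 = -22.9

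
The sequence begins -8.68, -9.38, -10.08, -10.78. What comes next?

Differences: -9.38 - -8.68 = -0.7
This is an arithmetic sequence with common difference d = -0.7.
Next term = -10.78 + -0.7 = -11.48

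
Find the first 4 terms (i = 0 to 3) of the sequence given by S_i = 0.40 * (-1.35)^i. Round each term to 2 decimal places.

This is a geometric sequence.
i=0: S_0 = 0.4 * (-1.35)^0 = 0.4
i=1: S_1 = 0.4 * (-1.35)^1 = -0.54
i=2: S_2 = 0.4 * (-1.35)^2 ≈ 0.73
i=3: S_3 = 0.4 * (-1.35)^3 ≈ -0.98
The first 4 terms are: [0.4, -0.54, 0.73, -0.98]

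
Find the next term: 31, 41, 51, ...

Differences: 41 - 31 = 10
This is an arithmetic sequence with common difference d = 10.
Next term = 51 + 10 = 61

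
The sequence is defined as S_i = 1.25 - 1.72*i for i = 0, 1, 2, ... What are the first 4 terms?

This is an arithmetic sequence.
i=0: S_0 = 1.25 + -1.72*0 = 1.25
i=1: S_1 = 1.25 + -1.72*1 = -0.47
i=2: S_2 = 1.25 + -1.72*2 = -2.19
i=3: S_3 = 1.25 + -1.72*3 = -3.91
The first 4 terms are: [1.25, -0.47, -2.19, -3.91]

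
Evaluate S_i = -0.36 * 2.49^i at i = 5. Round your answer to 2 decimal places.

S_5 = -0.36 * 2.49^5 ≈ -0.36 * 95.7187 ≈ -34.46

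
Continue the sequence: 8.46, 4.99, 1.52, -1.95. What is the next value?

Differences: 4.99 - 8.46 = -3.47
This is an arithmetic sequence with common difference d = -3.47.
Next term = -1.95 + -3.47 = -5.42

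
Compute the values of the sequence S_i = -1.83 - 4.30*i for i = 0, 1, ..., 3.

This is an arithmetic sequence.
i=0: S_0 = -1.83 + -4.3*0 = -1.83
i=1: S_1 = -1.83 + -4.3*1 = -6.13
i=2: S_2 = -1.83 + -4.3*2 = -10.43
i=3: S_3 = -1.83 + -4.3*3 = -14.73
The first 4 terms are: [-1.83, -6.13, -10.43, -14.73]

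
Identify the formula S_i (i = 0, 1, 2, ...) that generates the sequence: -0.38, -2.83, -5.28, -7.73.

Check differences: -2.83 - -0.38 = -2.45
-5.28 - -2.83 = -2.45
Common difference d = -2.45.
First term a = -0.38.
Formula: S_i = -0.38 - 2.45*i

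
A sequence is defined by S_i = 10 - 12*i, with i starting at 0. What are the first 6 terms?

This is an arithmetic sequence.
i=0: S_0 = 10 + -12*0 = 10
i=1: S_1 = 10 + -12*1 = -2
i=2: S_2 = 10 + -12*2 = -14
i=3: S_3 = 10 + -12*3 = -26
i=4: S_4 = 10 + -12*4 = -38
i=5: S_5 = 10 + -12*5 = -50
The first 6 terms are: [10, -2, -14, -26, -38, -50]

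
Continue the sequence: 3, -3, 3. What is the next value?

Ratios: -3 / 3 = -1.0
This is a geometric sequence with common ratio r = -1.
Next term = 3 * -1 = -3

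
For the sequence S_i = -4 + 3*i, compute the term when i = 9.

S_9 = -4 + 3*9 = -4 + 27 = 23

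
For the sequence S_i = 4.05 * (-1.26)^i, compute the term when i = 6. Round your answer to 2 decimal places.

S_6 = 4.05 * (-1.26)^6 ≈ 4.05 * 4.0015 ≈ 16.21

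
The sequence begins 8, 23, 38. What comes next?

Differences: 23 - 8 = 15
This is an arithmetic sequence with common difference d = 15.
Next term = 38 + 15 = 53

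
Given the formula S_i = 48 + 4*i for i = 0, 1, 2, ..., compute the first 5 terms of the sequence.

This is an arithmetic sequence.
i=0: S_0 = 48 + 4*0 = 48
i=1: S_1 = 48 + 4*1 = 52
i=2: S_2 = 48 + 4*2 = 56
i=3: S_3 = 48 + 4*3 = 60
i=4: S_4 = 48 + 4*4 = 64
The first 5 terms are: [48, 52, 56, 60, 64]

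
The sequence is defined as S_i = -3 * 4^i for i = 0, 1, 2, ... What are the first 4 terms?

This is a geometric sequence.
i=0: S_0 = -3 * 4^0 = -3
i=1: S_1 = -3 * 4^1 = -12
i=2: S_2 = -3 * 4^2 = -48
i=3: S_3 = -3 * 4^3 = -192
The first 4 terms are: [-3, -12, -48, -192]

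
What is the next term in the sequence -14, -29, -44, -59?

Differences: -29 - -14 = -15
This is an arithmetic sequence with common difference d = -15.
Next term = -59 + -15 = -74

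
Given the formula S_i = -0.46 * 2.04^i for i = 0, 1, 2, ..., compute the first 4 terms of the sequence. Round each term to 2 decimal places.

This is a geometric sequence.
i=0: S_0 = -0.46 * 2.04^0 = -0.46
i=1: S_1 = -0.46 * 2.04^1 ≈ -0.94
i=2: S_2 = -0.46 * 2.04^2 ≈ -1.91
i=3: S_3 = -0.46 * 2.04^3 ≈ -3.91
The first 4 terms are: [-0.46, -0.94, -1.91, -3.91]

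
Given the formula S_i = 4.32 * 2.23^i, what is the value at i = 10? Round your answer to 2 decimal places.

S_10 = 4.32 * 2.23^10 ≈ 4.32 * 3041.2256 ≈ 13138.09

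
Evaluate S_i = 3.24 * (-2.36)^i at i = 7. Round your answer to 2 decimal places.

S_7 = 3.24 * (-2.36)^7 ≈ 3.24 * -407.7407 ≈ -1321.08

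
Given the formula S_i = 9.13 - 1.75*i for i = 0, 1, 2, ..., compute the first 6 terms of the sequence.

This is an arithmetic sequence.
i=0: S_0 = 9.13 + -1.75*0 = 9.13
i=1: S_1 = 9.13 + -1.75*1 = 7.38
i=2: S_2 = 9.13 + -1.75*2 = 5.63
i=3: S_3 = 9.13 + -1.75*3 = 3.88
i=4: S_4 = 9.13 + -1.75*4 = 2.13
i=5: S_5 = 9.13 + -1.75*5 = 0.38
The first 6 terms are: [9.13, 7.38, 5.63, 3.88, 2.13, 0.38]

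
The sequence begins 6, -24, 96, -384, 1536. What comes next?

Ratios: -24 / 6 = -4.0
This is a geometric sequence with common ratio r = -4.
Next term = 1536 * -4 = -6144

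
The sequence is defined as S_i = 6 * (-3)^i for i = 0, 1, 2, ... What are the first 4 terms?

This is a geometric sequence.
i=0: S_0 = 6 * (-3)^0 = 6
i=1: S_1 = 6 * (-3)^1 = -18
i=2: S_2 = 6 * (-3)^2 = 54
i=3: S_3 = 6 * (-3)^3 = -162
The first 4 terms are: [6, -18, 54, -162]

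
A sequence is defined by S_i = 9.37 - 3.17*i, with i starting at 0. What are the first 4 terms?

This is an arithmetic sequence.
i=0: S_0 = 9.37 + -3.17*0 = 9.37
i=1: S_1 = 9.37 + -3.17*1 = 6.2
i=2: S_2 = 9.37 + -3.17*2 = 3.03
i=3: S_3 = 9.37 + -3.17*3 = -0.14
The first 4 terms are: [9.37, 6.2, 3.03, -0.14]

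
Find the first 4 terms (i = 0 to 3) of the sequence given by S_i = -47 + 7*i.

This is an arithmetic sequence.
i=0: S_0 = -47 + 7*0 = -47
i=1: S_1 = -47 + 7*1 = -40
i=2: S_2 = -47 + 7*2 = -33
i=3: S_3 = -47 + 7*3 = -26
The first 4 terms are: [-47, -40, -33, -26]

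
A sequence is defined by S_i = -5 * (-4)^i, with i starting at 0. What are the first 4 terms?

This is a geometric sequence.
i=0: S_0 = -5 * (-4)^0 = -5
i=1: S_1 = -5 * (-4)^1 = 20
i=2: S_2 = -5 * (-4)^2 = -80
i=3: S_3 = -5 * (-4)^3 = 320
The first 4 terms are: [-5, 20, -80, 320]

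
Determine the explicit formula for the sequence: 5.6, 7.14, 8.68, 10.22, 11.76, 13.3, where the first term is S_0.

Check differences: 7.14 - 5.6 = 1.54
8.68 - 7.14 = 1.54
Common difference d = 1.54.
First term a = 5.6.
Formula: S_i = 5.60 + 1.54*i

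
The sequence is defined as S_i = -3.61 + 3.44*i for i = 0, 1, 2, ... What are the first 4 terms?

This is an arithmetic sequence.
i=0: S_0 = -3.61 + 3.44*0 = -3.61
i=1: S_1 = -3.61 + 3.44*1 = -0.17
i=2: S_2 = -3.61 + 3.44*2 = 3.27
i=3: S_3 = -3.61 + 3.44*3 = 6.71
The first 4 terms are: [-3.61, -0.17, 3.27, 6.71]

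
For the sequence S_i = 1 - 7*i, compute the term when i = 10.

S_10 = 1 + -7*10 = 1 + -70 = -69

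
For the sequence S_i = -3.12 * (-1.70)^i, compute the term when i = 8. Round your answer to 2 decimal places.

S_8 = -3.12 * (-1.7)^8 ≈ -3.12 * 69.7576 ≈ -217.64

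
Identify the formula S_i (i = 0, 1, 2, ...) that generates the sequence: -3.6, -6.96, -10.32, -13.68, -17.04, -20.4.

Check differences: -6.96 - -3.6 = -3.36
-10.32 - -6.96 = -3.36
Common difference d = -3.36.
First term a = -3.6.
Formula: S_i = -3.60 - 3.36*i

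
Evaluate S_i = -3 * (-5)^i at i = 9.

S_9 = -3 * (-5)^9 = -3 * -1953125 = 5859375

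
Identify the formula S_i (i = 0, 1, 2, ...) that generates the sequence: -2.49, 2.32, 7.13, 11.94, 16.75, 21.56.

Check differences: 2.32 - -2.49 = 4.81
7.13 - 2.32 = 4.81
Common difference d = 4.81.
First term a = -2.49.
Formula: S_i = -2.49 + 4.81*i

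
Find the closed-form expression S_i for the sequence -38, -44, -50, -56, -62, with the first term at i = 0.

Check differences: -44 - -38 = -6
-50 - -44 = -6
Common difference d = -6.
First term a = -38.
Formula: S_i = -38 - 6*i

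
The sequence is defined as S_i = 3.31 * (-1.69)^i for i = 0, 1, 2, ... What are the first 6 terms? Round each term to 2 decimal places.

This is a geometric sequence.
i=0: S_0 = 3.31 * (-1.69)^0 = 3.31
i=1: S_1 = 3.31 * (-1.69)^1 ≈ -5.59
i=2: S_2 = 3.31 * (-1.69)^2 ≈ 9.45
i=3: S_3 = 3.31 * (-1.69)^3 ≈ -15.98
i=4: S_4 = 3.31 * (-1.69)^4 ≈ 27.0
i=5: S_5 = 3.31 * (-1.69)^5 ≈ -45.63
The first 6 terms are: [3.31, -5.59, 9.45, -15.98, 27.0, -45.63]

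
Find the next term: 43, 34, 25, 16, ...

Differences: 34 - 43 = -9
This is an arithmetic sequence with common difference d = -9.
Next term = 16 + -9 = 7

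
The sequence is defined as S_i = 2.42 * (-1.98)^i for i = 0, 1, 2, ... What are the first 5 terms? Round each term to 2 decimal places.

This is a geometric sequence.
i=0: S_0 = 2.42 * (-1.98)^0 = 2.42
i=1: S_1 = 2.42 * (-1.98)^1 ≈ -4.79
i=2: S_2 = 2.42 * (-1.98)^2 ≈ 9.49
i=3: S_3 = 2.42 * (-1.98)^3 ≈ -18.78
i=4: S_4 = 2.42 * (-1.98)^4 ≈ 37.19
The first 5 terms are: [2.42, -4.79, 9.49, -18.78, 37.19]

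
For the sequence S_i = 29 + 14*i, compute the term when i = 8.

S_8 = 29 + 14*8 = 29 + 112 = 141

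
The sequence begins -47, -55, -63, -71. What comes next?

Differences: -55 - -47 = -8
This is an arithmetic sequence with common difference d = -8.
Next term = -71 + -8 = -79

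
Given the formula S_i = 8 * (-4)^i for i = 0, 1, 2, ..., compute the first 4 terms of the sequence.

This is a geometric sequence.
i=0: S_0 = 8 * (-4)^0 = 8
i=1: S_1 = 8 * (-4)^1 = -32
i=2: S_2 = 8 * (-4)^2 = 128
i=3: S_3 = 8 * (-4)^3 = -512
The first 4 terms are: [8, -32, 128, -512]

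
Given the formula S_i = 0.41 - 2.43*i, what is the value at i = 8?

S_8 = 0.41 + -2.43*8 = 0.41 + -19.44 = -19.03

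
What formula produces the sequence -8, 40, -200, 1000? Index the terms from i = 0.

Check ratios: 40 / -8 = -5.0
Common ratio r = -5.
First term a = -8.
Formula: S_i = -8 * (-5)^i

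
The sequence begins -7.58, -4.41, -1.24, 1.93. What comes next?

Differences: -4.41 - -7.58 = 3.17
This is an arithmetic sequence with common difference d = 3.17.
Next term = 1.93 + 3.17 = 5.1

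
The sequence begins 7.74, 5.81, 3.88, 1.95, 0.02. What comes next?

Differences: 5.81 - 7.74 = -1.93
This is an arithmetic sequence with common difference d = -1.93.
Next term = 0.02 + -1.93 = -1.91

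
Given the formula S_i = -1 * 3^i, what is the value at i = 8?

S_8 = -1 * 3^8 = -1 * 6561 = -6561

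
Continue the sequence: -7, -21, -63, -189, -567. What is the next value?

Ratios: -21 / -7 = 3.0
This is a geometric sequence with common ratio r = 3.
Next term = -567 * 3 = -1701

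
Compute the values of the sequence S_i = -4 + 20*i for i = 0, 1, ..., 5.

This is an arithmetic sequence.
i=0: S_0 = -4 + 20*0 = -4
i=1: S_1 = -4 + 20*1 = 16
i=2: S_2 = -4 + 20*2 = 36
i=3: S_3 = -4 + 20*3 = 56
i=4: S_4 = -4 + 20*4 = 76
i=5: S_5 = -4 + 20*5 = 96
The first 6 terms are: [-4, 16, 36, 56, 76, 96]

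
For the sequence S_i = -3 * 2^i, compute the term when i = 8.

S_8 = -3 * 2^8 = -3 * 256 = -768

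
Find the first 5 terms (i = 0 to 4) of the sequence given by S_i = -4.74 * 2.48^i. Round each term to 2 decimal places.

This is a geometric sequence.
i=0: S_0 = -4.74 * 2.48^0 = -4.74
i=1: S_1 = -4.74 * 2.48^1 ≈ -11.76
i=2: S_2 = -4.74 * 2.48^2 ≈ -29.15
i=3: S_3 = -4.74 * 2.48^3 ≈ -72.3
i=4: S_4 = -4.74 * 2.48^4 ≈ -179.3
The first 5 terms are: [-4.74, -11.76, -29.15, -72.3, -179.3]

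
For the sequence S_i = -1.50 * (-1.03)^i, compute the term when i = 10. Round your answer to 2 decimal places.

S_10 = -1.5 * (-1.03)^10 ≈ -1.5 * 1.3439 ≈ -2.02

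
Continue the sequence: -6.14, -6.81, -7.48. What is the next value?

Differences: -6.81 - -6.14 = -0.67
This is an arithmetic sequence with common difference d = -0.67.
Next term = -7.48 + -0.67 = -8.15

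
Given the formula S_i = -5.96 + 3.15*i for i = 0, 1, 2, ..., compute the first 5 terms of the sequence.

This is an arithmetic sequence.
i=0: S_0 = -5.96 + 3.15*0 = -5.96
i=1: S_1 = -5.96 + 3.15*1 = -2.81
i=2: S_2 = -5.96 + 3.15*2 = 0.34
i=3: S_3 = -5.96 + 3.15*3 = 3.49
i=4: S_4 = -5.96 + 3.15*4 = 6.64
The first 5 terms are: [-5.96, -2.81, 0.34, 3.49, 6.64]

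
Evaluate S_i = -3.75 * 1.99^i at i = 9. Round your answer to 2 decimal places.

S_9 = -3.75 * 1.99^9 ≈ -3.75 * 489.4155 ≈ -1835.31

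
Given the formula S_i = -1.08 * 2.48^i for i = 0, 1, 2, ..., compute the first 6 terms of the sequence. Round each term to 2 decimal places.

This is a geometric sequence.
i=0: S_0 = -1.08 * 2.48^0 = -1.08
i=1: S_1 = -1.08 * 2.48^1 ≈ -2.68
i=2: S_2 = -1.08 * 2.48^2 ≈ -6.64
i=3: S_3 = -1.08 * 2.48^3 ≈ -16.47
i=4: S_4 = -1.08 * 2.48^4 ≈ -40.85
i=5: S_5 = -1.08 * 2.48^5 ≈ -101.32
The first 6 terms are: [-1.08, -2.68, -6.64, -16.47, -40.85, -101.32]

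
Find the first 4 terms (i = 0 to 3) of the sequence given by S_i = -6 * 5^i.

This is a geometric sequence.
i=0: S_0 = -6 * 5^0 = -6
i=1: S_1 = -6 * 5^1 = -30
i=2: S_2 = -6 * 5^2 = -150
i=3: S_3 = -6 * 5^3 = -750
The first 4 terms are: [-6, -30, -150, -750]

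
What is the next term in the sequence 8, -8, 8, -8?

Ratios: -8 / 8 = -1.0
This is a geometric sequence with common ratio r = -1.
Next term = -8 * -1 = 8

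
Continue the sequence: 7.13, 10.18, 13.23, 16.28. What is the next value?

Differences: 10.18 - 7.13 = 3.05
This is an arithmetic sequence with common difference d = 3.05.
Next term = 16.28 + 3.05 = 19.33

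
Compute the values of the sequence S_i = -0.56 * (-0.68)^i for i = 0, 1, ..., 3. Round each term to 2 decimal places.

This is a geometric sequence.
i=0: S_0 = -0.56 * (-0.68)^0 = -0.56
i=1: S_1 = -0.56 * (-0.68)^1 ≈ 0.38
i=2: S_2 = -0.56 * (-0.68)^2 ≈ -0.26
i=3: S_3 = -0.56 * (-0.68)^3 ≈ 0.18
The first 4 terms are: [-0.56, 0.38, -0.26, 0.18]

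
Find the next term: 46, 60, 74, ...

Differences: 60 - 46 = 14
This is an arithmetic sequence with common difference d = 14.
Next term = 74 + 14 = 88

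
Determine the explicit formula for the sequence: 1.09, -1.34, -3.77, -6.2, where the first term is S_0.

Check differences: -1.34 - 1.09 = -2.43
-3.77 - -1.34 = -2.43
Common difference d = -2.43.
First term a = 1.09.
Formula: S_i = 1.09 - 2.43*i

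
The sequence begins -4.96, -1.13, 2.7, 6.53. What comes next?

Differences: -1.13 - -4.96 = 3.83
This is an arithmetic sequence with common difference d = 3.83.
Next term = 6.53 + 3.83 = 10.36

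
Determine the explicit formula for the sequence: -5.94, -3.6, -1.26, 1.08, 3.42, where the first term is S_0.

Check differences: -3.6 - -5.94 = 2.34
-1.26 - -3.6 = 2.34
Common difference d = 2.34.
First term a = -5.94.
Formula: S_i = -5.94 + 2.34*i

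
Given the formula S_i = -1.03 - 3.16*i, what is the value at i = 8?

S_8 = -1.03 + -3.16*8 = -1.03 + -25.28 = -26.31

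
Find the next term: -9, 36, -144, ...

Ratios: 36 / -9 = -4.0
This is a geometric sequence with common ratio r = -4.
Next term = -144 * -4 = 576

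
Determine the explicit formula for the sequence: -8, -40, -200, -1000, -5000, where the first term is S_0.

Check ratios: -40 / -8 = 5.0
Common ratio r = 5.
First term a = -8.
Formula: S_i = -8 * 5^i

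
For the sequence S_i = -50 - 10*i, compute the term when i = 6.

S_6 = -50 + -10*6 = -50 + -60 = -110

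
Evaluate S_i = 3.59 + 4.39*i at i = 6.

S_6 = 3.59 + 4.39*6 = 3.59 + 26.34 = 29.93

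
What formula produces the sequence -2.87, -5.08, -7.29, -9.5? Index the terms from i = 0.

Check differences: -5.08 - -2.87 = -2.21
-7.29 - -5.08 = -2.21
Common difference d = -2.21.
First term a = -2.87.
Formula: S_i = -2.87 - 2.21*i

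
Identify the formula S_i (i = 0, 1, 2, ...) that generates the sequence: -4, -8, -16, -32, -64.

Check ratios: -8 / -4 = 2.0
Common ratio r = 2.
First term a = -4.
Formula: S_i = -4 * 2^i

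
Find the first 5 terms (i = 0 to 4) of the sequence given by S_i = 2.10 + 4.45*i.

This is an arithmetic sequence.
i=0: S_0 = 2.1 + 4.45*0 = 2.1
i=1: S_1 = 2.1 + 4.45*1 = 6.55
i=2: S_2 = 2.1 + 4.45*2 = 11.0
i=3: S_3 = 2.1 + 4.45*3 = 15.45
i=4: S_4 = 2.1 + 4.45*4 = 19.9
The first 5 terms are: [2.1, 6.55, 11.0, 15.45, 19.9]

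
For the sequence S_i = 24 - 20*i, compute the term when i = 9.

S_9 = 24 + -20*9 = 24 + -180 = -156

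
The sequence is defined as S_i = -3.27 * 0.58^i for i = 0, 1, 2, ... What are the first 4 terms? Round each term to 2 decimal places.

This is a geometric sequence.
i=0: S_0 = -3.27 * 0.58^0 = -3.27
i=1: S_1 = -3.27 * 0.58^1 ≈ -1.9
i=2: S_2 = -3.27 * 0.58^2 ≈ -1.1
i=3: S_3 = -3.27 * 0.58^3 ≈ -0.64
The first 4 terms are: [-3.27, -1.9, -1.1, -0.64]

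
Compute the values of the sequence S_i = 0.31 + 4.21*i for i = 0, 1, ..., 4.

This is an arithmetic sequence.
i=0: S_0 = 0.31 + 4.21*0 = 0.31
i=1: S_1 = 0.31 + 4.21*1 = 4.52
i=2: S_2 = 0.31 + 4.21*2 = 8.73
i=3: S_3 = 0.31 + 4.21*3 = 12.94
i=4: S_4 = 0.31 + 4.21*4 = 17.15
The first 5 terms are: [0.31, 4.52, 8.73, 12.94, 17.15]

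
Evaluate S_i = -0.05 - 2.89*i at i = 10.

S_10 = -0.05 + -2.89*10 = -0.05 + -28.9 = -28.95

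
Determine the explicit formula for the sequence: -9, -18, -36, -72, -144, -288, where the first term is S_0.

Check ratios: -18 / -9 = 2.0
Common ratio r = 2.
First term a = -9.
Formula: S_i = -9 * 2^i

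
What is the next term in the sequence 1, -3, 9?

Ratios: -3 / 1 = -3.0
This is a geometric sequence with common ratio r = -3.
Next term = 9 * -3 = -27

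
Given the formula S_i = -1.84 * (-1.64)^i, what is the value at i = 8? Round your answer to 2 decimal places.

S_8 = -1.84 * (-1.64)^8 ≈ -1.84 * 52.33 ≈ -96.29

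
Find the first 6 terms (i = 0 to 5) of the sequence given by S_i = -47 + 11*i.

This is an arithmetic sequence.
i=0: S_0 = -47 + 11*0 = -47
i=1: S_1 = -47 + 11*1 = -36
i=2: S_2 = -47 + 11*2 = -25
i=3: S_3 = -47 + 11*3 = -14
i=4: S_4 = -47 + 11*4 = -3
i=5: S_5 = -47 + 11*5 = 8
The first 6 terms are: [-47, -36, -25, -14, -3, 8]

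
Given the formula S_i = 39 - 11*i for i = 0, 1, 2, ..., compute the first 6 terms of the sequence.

This is an arithmetic sequence.
i=0: S_0 = 39 + -11*0 = 39
i=1: S_1 = 39 + -11*1 = 28
i=2: S_2 = 39 + -11*2 = 17
i=3: S_3 = 39 + -11*3 = 6
i=4: S_4 = 39 + -11*4 = -5
i=5: S_5 = 39 + -11*5 = -16
The first 6 terms are: [39, 28, 17, 6, -5, -16]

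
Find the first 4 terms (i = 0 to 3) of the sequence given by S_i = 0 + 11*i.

This is an arithmetic sequence.
i=0: S_0 = 0 + 11*0 = 0
i=1: S_1 = 0 + 11*1 = 11
i=2: S_2 = 0 + 11*2 = 22
i=3: S_3 = 0 + 11*3 = 33
The first 4 terms are: [0, 11, 22, 33]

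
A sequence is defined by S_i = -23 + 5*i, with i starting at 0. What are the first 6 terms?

This is an arithmetic sequence.
i=0: S_0 = -23 + 5*0 = -23
i=1: S_1 = -23 + 5*1 = -18
i=2: S_2 = -23 + 5*2 = -13
i=3: S_3 = -23 + 5*3 = -8
i=4: S_4 = -23 + 5*4 = -3
i=5: S_5 = -23 + 5*5 = 2
The first 6 terms are: [-23, -18, -13, -8, -3, 2]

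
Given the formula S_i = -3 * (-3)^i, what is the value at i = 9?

S_9 = -3 * (-3)^9 = -3 * -19683 = 59049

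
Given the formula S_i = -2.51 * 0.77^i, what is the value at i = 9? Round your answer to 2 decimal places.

S_9 = -2.51 * 0.77^9 ≈ -2.51 * 0.0952 ≈ -0.24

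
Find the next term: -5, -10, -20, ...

Ratios: -10 / -5 = 2.0
This is a geometric sequence with common ratio r = 2.
Next term = -20 * 2 = -40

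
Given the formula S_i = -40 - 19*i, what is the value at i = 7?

S_7 = -40 + -19*7 = -40 + -133 = -173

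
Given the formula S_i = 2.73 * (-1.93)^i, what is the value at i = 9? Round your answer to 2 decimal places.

S_9 = 2.73 * (-1.93)^9 ≈ 2.73 * -371.5487 ≈ -1014.33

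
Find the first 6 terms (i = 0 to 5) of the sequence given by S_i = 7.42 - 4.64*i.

This is an arithmetic sequence.
i=0: S_0 = 7.42 + -4.64*0 = 7.42
i=1: S_1 = 7.42 + -4.64*1 = 2.78
i=2: S_2 = 7.42 + -4.64*2 = -1.86
i=3: S_3 = 7.42 + -4.64*3 = -6.5
i=4: S_4 = 7.42 + -4.64*4 = -11.14
i=5: S_5 = 7.42 + -4.64*5 = -15.78
The first 6 terms are: [7.42, 2.78, -1.86, -6.5, -11.14, -15.78]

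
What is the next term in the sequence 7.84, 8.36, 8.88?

Differences: 8.36 - 7.84 = 0.52
This is an arithmetic sequence with common difference d = 0.52.
Next term = 8.88 + 0.52 = 9.4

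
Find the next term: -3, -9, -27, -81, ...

Ratios: -9 / -3 = 3.0
This is a geometric sequence with common ratio r = 3.
Next term = -81 * 3 = -243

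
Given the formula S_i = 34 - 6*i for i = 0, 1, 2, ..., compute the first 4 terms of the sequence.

This is an arithmetic sequence.
i=0: S_0 = 34 + -6*0 = 34
i=1: S_1 = 34 + -6*1 = 28
i=2: S_2 = 34 + -6*2 = 22
i=3: S_3 = 34 + -6*3 = 16
The first 4 terms are: [34, 28, 22, 16]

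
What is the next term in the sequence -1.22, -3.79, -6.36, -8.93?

Differences: -3.79 - -1.22 = -2.57
This is an arithmetic sequence with common difference d = -2.57.
Next term = -8.93 + -2.57 = -11.5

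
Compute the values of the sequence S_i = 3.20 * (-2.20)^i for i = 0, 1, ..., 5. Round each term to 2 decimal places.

This is a geometric sequence.
i=0: S_0 = 3.2 * (-2.2)^0 = 3.2
i=1: S_1 = 3.2 * (-2.2)^1 = -7.04
i=2: S_2 = 3.2 * (-2.2)^2 ≈ 15.49
i=3: S_3 = 3.2 * (-2.2)^3 ≈ -34.07
i=4: S_4 = 3.2 * (-2.2)^4 ≈ 74.96
i=5: S_5 = 3.2 * (-2.2)^5 ≈ -164.92
The first 6 terms are: [3.2, -7.04, 15.49, -34.07, 74.96, -164.92]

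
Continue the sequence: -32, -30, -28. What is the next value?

Differences: -30 - -32 = 2
This is an arithmetic sequence with common difference d = 2.
Next term = -28 + 2 = -26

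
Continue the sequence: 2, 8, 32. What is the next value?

Ratios: 8 / 2 = 4.0
This is a geometric sequence with common ratio r = 4.
Next term = 32 * 4 = 128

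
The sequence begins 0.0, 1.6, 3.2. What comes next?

Differences: 1.6 - 0.0 = 1.6
This is an arithmetic sequence with common difference d = 1.6.
Next term = 3.2 + 1.6 = 4.8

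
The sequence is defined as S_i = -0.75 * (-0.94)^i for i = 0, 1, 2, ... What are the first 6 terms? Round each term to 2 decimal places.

This is a geometric sequence.
i=0: S_0 = -0.75 * (-0.94)^0 = -0.75
i=1: S_1 = -0.75 * (-0.94)^1 ≈ 0.71
i=2: S_2 = -0.75 * (-0.94)^2 ≈ -0.66
i=3: S_3 = -0.75 * (-0.94)^3 ≈ 0.62
i=4: S_4 = -0.75 * (-0.94)^4 ≈ -0.59
i=5: S_5 = -0.75 * (-0.94)^5 ≈ 0.55
The first 6 terms are: [-0.75, 0.71, -0.66, 0.62, -0.59, 0.55]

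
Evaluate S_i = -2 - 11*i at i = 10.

S_10 = -2 + -11*10 = -2 + -110 = -112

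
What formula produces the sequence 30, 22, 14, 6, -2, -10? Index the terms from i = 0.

Check differences: 22 - 30 = -8
14 - 22 = -8
Common difference d = -8.
First term a = 30.
Formula: S_i = 30 - 8*i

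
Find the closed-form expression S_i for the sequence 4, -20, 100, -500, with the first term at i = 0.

Check ratios: -20 / 4 = -5.0
Common ratio r = -5.
First term a = 4.
Formula: S_i = 4 * (-5)^i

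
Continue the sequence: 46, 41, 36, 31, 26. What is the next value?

Differences: 41 - 46 = -5
This is an arithmetic sequence with common difference d = -5.
Next term = 26 + -5 = 21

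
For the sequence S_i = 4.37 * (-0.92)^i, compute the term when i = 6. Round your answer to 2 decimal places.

S_6 = 4.37 * (-0.92)^6 ≈ 4.37 * 0.6064 ≈ 2.65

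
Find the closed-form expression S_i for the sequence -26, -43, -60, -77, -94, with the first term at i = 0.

Check differences: -43 - -26 = -17
-60 - -43 = -17
Common difference d = -17.
First term a = -26.
Formula: S_i = -26 - 17*i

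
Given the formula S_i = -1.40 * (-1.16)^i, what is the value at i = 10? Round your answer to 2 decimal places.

S_10 = -1.4 * (-1.16)^10 ≈ -1.4 * 4.4114 ≈ -6.18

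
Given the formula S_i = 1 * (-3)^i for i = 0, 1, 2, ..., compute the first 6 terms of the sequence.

This is a geometric sequence.
i=0: S_0 = 1 * (-3)^0 = 1
i=1: S_1 = 1 * (-3)^1 = -3
i=2: S_2 = 1 * (-3)^2 = 9
i=3: S_3 = 1 * (-3)^3 = -27
i=4: S_4 = 1 * (-3)^4 = 81
i=5: S_5 = 1 * (-3)^5 = -243
The first 6 terms are: [1, -3, 9, -27, 81, -243]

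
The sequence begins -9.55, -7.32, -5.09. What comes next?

Differences: -7.32 - -9.55 = 2.23
This is an arithmetic sequence with common difference d = 2.23.
Next term = -5.09 + 2.23 = -2.86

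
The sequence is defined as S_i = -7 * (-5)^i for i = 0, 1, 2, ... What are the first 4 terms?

This is a geometric sequence.
i=0: S_0 = -7 * (-5)^0 = -7
i=1: S_1 = -7 * (-5)^1 = 35
i=2: S_2 = -7 * (-5)^2 = -175
i=3: S_3 = -7 * (-5)^3 = 875
The first 4 terms are: [-7, 35, -175, 875]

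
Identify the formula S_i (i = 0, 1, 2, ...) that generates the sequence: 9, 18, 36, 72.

Check ratios: 18 / 9 = 2.0
Common ratio r = 2.
First term a = 9.
Formula: S_i = 9 * 2^i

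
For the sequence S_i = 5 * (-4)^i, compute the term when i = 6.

S_6 = 5 * (-4)^6 = 5 * 4096 = 20480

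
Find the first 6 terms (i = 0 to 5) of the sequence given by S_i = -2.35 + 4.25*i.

This is an arithmetic sequence.
i=0: S_0 = -2.35 + 4.25*0 = -2.35
i=1: S_1 = -2.35 + 4.25*1 = 1.9
i=2: S_2 = -2.35 + 4.25*2 = 6.15
i=3: S_3 = -2.35 + 4.25*3 = 10.4
i=4: S_4 = -2.35 + 4.25*4 = 14.65
i=5: S_5 = -2.35 + 4.25*5 = 18.9
The first 6 terms are: [-2.35, 1.9, 6.15, 10.4, 14.65, 18.9]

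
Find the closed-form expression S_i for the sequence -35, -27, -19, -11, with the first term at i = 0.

Check differences: -27 - -35 = 8
-19 - -27 = 8
Common difference d = 8.
First term a = -35.
Formula: S_i = -35 + 8*i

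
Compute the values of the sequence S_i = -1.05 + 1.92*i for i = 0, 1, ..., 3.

This is an arithmetic sequence.
i=0: S_0 = -1.05 + 1.92*0 = -1.05
i=1: S_1 = -1.05 + 1.92*1 = 0.87
i=2: S_2 = -1.05 + 1.92*2 = 2.79
i=3: S_3 = -1.05 + 1.92*3 = 4.71
The first 4 terms are: [-1.05, 0.87, 2.79, 4.71]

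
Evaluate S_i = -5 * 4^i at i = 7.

S_7 = -5 * 4^7 = -5 * 16384 = -81920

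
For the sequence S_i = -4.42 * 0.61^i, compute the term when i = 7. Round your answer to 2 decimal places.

S_7 = -4.42 * 0.61^7 ≈ -4.42 * 0.0314 ≈ -0.14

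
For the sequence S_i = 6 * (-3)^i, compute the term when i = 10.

S_10 = 6 * (-3)^10 = 6 * 59049 = 354294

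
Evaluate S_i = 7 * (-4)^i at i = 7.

S_7 = 7 * (-4)^7 = 7 * -16384 = -114688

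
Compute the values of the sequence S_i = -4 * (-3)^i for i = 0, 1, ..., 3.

This is a geometric sequence.
i=0: S_0 = -4 * (-3)^0 = -4
i=1: S_1 = -4 * (-3)^1 = 12
i=2: S_2 = -4 * (-3)^2 = -36
i=3: S_3 = -4 * (-3)^3 = 108
The first 4 terms are: [-4, 12, -36, 108]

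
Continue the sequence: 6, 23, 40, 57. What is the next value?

Differences: 23 - 6 = 17
This is an arithmetic sequence with common difference d = 17.
Next term = 57 + 17 = 74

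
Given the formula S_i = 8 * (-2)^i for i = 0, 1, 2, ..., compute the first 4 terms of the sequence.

This is a geometric sequence.
i=0: S_0 = 8 * (-2)^0 = 8
i=1: S_1 = 8 * (-2)^1 = -16
i=2: S_2 = 8 * (-2)^2 = 32
i=3: S_3 = 8 * (-2)^3 = -64
The first 4 terms are: [8, -16, 32, -64]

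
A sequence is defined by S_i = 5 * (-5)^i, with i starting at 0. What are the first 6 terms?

This is a geometric sequence.
i=0: S_0 = 5 * (-5)^0 = 5
i=1: S_1 = 5 * (-5)^1 = -25
i=2: S_2 = 5 * (-5)^2 = 125
i=3: S_3 = 5 * (-5)^3 = -625
i=4: S_4 = 5 * (-5)^4 = 3125
i=5: S_5 = 5 * (-5)^5 = -15625
The first 6 terms are: [5, -25, 125, -625, 3125, -15625]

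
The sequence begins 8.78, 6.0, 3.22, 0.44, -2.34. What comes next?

Differences: 6.0 - 8.78 = -2.78
This is an arithmetic sequence with common difference d = -2.78.
Next term = -2.34 + -2.78 = -5.12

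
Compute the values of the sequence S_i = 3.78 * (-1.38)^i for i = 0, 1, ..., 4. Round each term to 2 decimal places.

This is a geometric sequence.
i=0: S_0 = 3.78 * (-1.38)^0 = 3.78
i=1: S_1 = 3.78 * (-1.38)^1 ≈ -5.22
i=2: S_2 = 3.78 * (-1.38)^2 ≈ 7.2
i=3: S_3 = 3.78 * (-1.38)^3 ≈ -9.93
i=4: S_4 = 3.78 * (-1.38)^4 ≈ 13.71
The first 5 terms are: [3.78, -5.22, 7.2, -9.93, 13.71]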